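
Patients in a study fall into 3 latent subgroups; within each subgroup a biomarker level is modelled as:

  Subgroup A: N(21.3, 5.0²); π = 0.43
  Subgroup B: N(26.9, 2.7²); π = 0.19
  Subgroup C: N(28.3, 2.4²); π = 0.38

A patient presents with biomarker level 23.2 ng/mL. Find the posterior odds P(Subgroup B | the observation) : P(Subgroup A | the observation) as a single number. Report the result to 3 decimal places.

The posterior odds equal the prior odds times the likelihood ratio: (π_i/π_j)·(f_i(x)/f_j(x)).
Component likelihoods at x = 23.2 ng/mL:
  L_A = (1/(5.0·√(2π)))·exp(−(23.2−21.3)²/(2·5.0²)) = 0.079788·exp(-0.07220) = 0.0742308
  L_B = (1/(2.7·√(2π)))·exp(−(23.2−26.9)²/(2·2.7²)) = 0.147756·exp(-0.93896) = 0.057778
  L_C = (1/(2.4·√(2π)))·exp(−(23.2−28.3)²/(2·2.4²)) = 0.166226·exp(-2.25781) = 0.0173837
Posterior odds = (π_B·L_B) / (π_A·L_A) = (0.19·0.057778) / (0.43·0.0742308) = 0.0109778 / 0.0319192 ≈ 0.344

0.344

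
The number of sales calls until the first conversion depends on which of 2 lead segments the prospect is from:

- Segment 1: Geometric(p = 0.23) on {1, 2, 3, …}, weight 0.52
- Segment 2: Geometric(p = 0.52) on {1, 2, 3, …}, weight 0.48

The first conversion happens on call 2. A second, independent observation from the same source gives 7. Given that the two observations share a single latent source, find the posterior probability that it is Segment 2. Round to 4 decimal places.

0.1472

The responsibility of component k is P(Z=k) f_k(x) divided by Σ_j P(Z=j) f_j(x).
Since both observations come from the same component, the likelihood for component k is f_k(x₁)·f_k(x₂).
  f_1 = [0.23·(1−0.23)^1 = 0.23·0.77 = 0.1771] × [0.0479371] = 0.00848967
  f_2 = [0.52·(1−0.52)^1 = 0.52·0.48 = 0.2496] × [0.00635991] = 0.00158743
Weight by the priors:
  P(Z=1)·f_1 = 0.52 × 0.00848967 = 0.00441463
  P(Z=2)·f_2 = 0.48 × 0.00158743 = 0.000761968
Denominator: 0.00441463 + 0.000761968 = 0.0051766
So the posterior for Segment 2 is 0.000761968 / 0.0051766 ≈ 0.1472.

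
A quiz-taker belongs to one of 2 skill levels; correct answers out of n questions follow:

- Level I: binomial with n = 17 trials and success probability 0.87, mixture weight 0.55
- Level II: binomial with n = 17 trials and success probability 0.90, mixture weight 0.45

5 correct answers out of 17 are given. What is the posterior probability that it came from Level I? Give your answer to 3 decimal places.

0.960

Posterior ∝ prior × likelihood, so P(k | x) ∝ w_k f_k(x); normalise over all components.
Evaluate each component's likelihood at the observed value:
  f_I = C(17,5)·0.87^5·0.13^12 = 6188·0.498421·2.32981e-11 = 7.18566e-08
  f_II = C(17,5)·0.90^5·0.10^12 = 6188·0.59049·1e-12 = 3.65395e-09
Multiply by the mixture weights:
  w_I·f_I = 0.55 × 7.18566e-08 = 3.95211e-08
  w_II·f_II = 0.45 × 3.65395e-09 = 1.64428e-09
Marginal: 3.95211e-08 + 1.64428e-09 = 4.11654e-08
So the posterior for Level I is 3.95211e-08 / 4.11654e-08 ≈ 0.960.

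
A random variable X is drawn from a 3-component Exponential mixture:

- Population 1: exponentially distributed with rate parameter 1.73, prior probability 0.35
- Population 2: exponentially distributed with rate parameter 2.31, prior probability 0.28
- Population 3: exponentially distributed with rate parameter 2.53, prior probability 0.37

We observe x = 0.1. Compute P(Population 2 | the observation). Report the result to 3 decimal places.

Apply Bayes' rule: the posterior for each component is proportional to its prior times its likelihood at x.
Evaluate each component's likelihood at the observed value:
  p_1 = 1.45517
  p_2 = 1.83354
  p_3 = 1.96446
Weight by the priors:
  π_1·p_1 = 0.35 × 1.45517 = 0.509309
  π_2·p_2 = 0.28 × 1.83354 = 0.513391
  π_3·p_3 = 0.37 × 1.96446 = 0.726852
Normaliser: 0.509309 + 0.513391 + 0.726852 = 1.74955
Responsibility of Population 2: 0.513391 / 1.74955 ≈ 0.293

0.293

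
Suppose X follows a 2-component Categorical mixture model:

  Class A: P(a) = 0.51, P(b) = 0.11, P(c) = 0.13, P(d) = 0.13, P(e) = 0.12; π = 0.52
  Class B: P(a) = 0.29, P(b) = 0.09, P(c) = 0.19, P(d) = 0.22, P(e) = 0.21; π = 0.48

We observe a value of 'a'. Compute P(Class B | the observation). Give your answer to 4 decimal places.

0.3442

P(component k | x) = π_k·f_k(x) / marginal(x), where marginal(x) = Σ_j π_j·f_j(x).
Evaluate each component's likelihood at the observed value:
  f_A = P(a | comp) = 0.51
  f_B = P(a | comp) = 0.29
Multiply by the mixture weights:
  π_A·f_A = 0.52 × 0.51 = 0.2652
  π_B·f_B = 0.48 × 0.29 = 0.1392
Normaliser: 0.2652 + 0.1392 = 0.4044
So the posterior for Class B is 0.1392 / 0.4044 ≈ 0.3442.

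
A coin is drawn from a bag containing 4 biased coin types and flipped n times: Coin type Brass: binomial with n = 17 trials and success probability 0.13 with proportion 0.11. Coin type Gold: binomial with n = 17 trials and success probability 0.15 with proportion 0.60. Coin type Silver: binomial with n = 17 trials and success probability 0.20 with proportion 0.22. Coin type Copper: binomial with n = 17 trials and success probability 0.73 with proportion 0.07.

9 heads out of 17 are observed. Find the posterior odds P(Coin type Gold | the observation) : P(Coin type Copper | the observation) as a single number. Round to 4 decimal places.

Since P(k|x) ∝ P(Z=k) f_k(x), the posterior odds are P(Z=i) f_i(x) / (P(Z=j) f_j(x)).
Component likelihoods at x = 9 heads out of 17:
  f_Brass = 8.46115e-05
  f_Gold = 0.000254658
  f_Silver = 0.00208821
  f_Copper = 0.0404204
0.000152795 / 0.00282943 ≈ 0.0540

0.0540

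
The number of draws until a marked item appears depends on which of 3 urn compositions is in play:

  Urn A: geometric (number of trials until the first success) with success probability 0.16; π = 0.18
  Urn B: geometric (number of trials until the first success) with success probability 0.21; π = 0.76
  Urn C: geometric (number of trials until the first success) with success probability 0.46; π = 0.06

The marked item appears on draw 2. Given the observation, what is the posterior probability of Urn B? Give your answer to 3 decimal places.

Apply Bayes' rule: the posterior for each component is proportional to its prior times its likelihood at x.
Component likelihoods at x = 2:
  p_A = 0.1344
  p_B = 0.1659
  p_C = 0.2484
Unnormalised posteriors:
  π_A·p_A = 0.18 × 0.1344 = 0.024192
  π_B·p_B = 0.76 × 0.1659 = 0.126084
  π_C·p_C = 0.06 × 0.2484 = 0.014904
Normaliser: 0.024192 + 0.126084 + 0.014904 = 0.16518
P(Urn B | x) ≈ 0.763

0.763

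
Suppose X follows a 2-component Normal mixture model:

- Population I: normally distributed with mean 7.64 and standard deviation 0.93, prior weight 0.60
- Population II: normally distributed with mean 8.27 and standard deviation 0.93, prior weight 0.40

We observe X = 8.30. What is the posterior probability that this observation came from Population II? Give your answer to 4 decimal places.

0.4615

By Bayes' theorem, P(k | x) = π_k f_k(x) / Σ_j π_j f_j(x).
Component likelihoods at x = 8.30:
  p_I = (1/(0.93·√(2π)))·exp(−(8.30−7.64)²/(2·0.93²)) = 0.428970·exp(-0.25182) = 0.333475
  p_II = (1/(0.93·√(2π)))·exp(−(8.30−8.27)²/(2·0.93²)) = 0.428970·exp(-0.00052) = 0.428747
Prior × likelihood for each component:
  π_I·p_I = 0.60 × 0.333475 = 0.200085
  π_II·p_II = 0.40 × 0.428747 = 0.171499
Evidence: 0.200085 + 0.171499 = 0.371584
P(Population II | the observation) ≈ 0.4615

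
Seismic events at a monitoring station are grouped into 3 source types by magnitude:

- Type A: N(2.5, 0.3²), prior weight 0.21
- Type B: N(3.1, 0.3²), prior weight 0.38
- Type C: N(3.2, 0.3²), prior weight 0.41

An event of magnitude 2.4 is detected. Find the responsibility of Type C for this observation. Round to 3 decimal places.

0.050

By Bayes' theorem, P(k | x) = π_k f_k(x) / Σ_j π_j f_j(x).
Normal densities:
  L_A = (1/(0.3·√(2π)))·exp(−(2.4−2.5)²/(2·0.3²)) = 1.329808·exp(-0.05556) = 1.25794
  L_B = (1/(0.3·√(2π)))·exp(−(2.4−3.1)²/(2·0.3²)) = 1.329808·exp(-2.72222) = 0.0874063
  L_C = (1/(0.3·√(2π)))·exp(−(2.4−3.2)²/(2·0.3²)) = 1.329808·exp(-3.55556) = 0.0379866
Prior × likelihood for each component:
  π_A·L_A = 0.21 × 1.25794 = 0.264168
  π_B·L_B = 0.38 × 0.0874063 = 0.0332144
  π_C·L_C = 0.41 × 0.0379866 = 0.0155745
Denominator: 0.264168 + 0.0332144 + 0.0155745 = 0.312957
Responsibility of Type C: 0.0155745 / 0.312957 ≈ 0.050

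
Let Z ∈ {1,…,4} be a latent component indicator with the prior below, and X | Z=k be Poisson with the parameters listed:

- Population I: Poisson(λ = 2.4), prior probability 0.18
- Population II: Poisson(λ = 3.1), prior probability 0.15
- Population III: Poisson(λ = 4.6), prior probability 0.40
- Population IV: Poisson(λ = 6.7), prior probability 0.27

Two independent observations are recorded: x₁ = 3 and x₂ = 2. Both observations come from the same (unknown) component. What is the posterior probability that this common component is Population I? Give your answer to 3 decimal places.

0.401

Posterior ∝ prior × likelihood, so P(k | x) ∝ P(Z=k) f_k(x); normalise over all components.
Since both observations come from the same component, the likelihood for component k is f_k(x₁)·f_k(x₂).
  L_I = [e^(−2.4)·2.4^3/3! = 0.209014] × [0.261268] = 0.0546087
  L_II = [e^(−3.1)·3.1^3/3! = 0.223677] × [0.216461] = 0.0484174
  L_III = [e^(−4.6)·4.6^3/3! = 0.163068] × [0.106348] = 0.017342
  L_IV = [e^(−6.7)·6.7^3/3! = 0.0617021] × [0.0276278] = 0.0017047
Prior × likelihood for each component:
  P(Z=I)·L_I = 0.18 × 0.0546087 = 0.00982956
  P(Z=II)·L_II = 0.15 × 0.0484174 = 0.00726261
  P(Z=III)·L_III = 0.40 × 0.017342 = 0.00693679
  P(Z=IV)·L_IV = 0.27 × 0.0017047 = 0.000460268
Denominator: 0.00982956 + 0.00726261 + 0.00693679 + 0.000460268 = 0.0244892
P(Population I | x₁, x₂) = 0.00982956 / 0.0244892 ≈ 0.401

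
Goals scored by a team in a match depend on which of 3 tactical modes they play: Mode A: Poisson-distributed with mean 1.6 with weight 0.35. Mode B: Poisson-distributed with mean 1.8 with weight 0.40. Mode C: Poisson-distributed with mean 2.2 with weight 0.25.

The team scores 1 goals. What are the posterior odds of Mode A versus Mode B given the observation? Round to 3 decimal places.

Only the two components matter; the odds are (π_i f_i(x)) / (π_j f_j(x)).
Poisson probabilities:
  L_A = e^(−1.6)·1.6^1/1! = 0.323034
  L_B = e^(−1.8)·1.8^1/1! = 0.297538
  L_C = e^(−2.2)·2.2^1/1! = 0.243767
Posterior odds = (π_A·L_A) / (π_B·L_B) = (0.35·0.323034) / (0.40·0.297538) = 0.113062 / 0.119015 ≈ 0.950

0.950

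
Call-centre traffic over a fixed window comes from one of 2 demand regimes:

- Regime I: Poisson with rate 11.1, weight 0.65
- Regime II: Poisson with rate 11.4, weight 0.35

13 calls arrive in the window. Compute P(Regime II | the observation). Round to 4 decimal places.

Posterior ∝ prior × likelihood, so P(k | x) ∝ π_k f_k(x); normalise over all components.
Evaluate each component's likelihood at the observed value:
  L_I = e^(−11.1)·11.1^13/13! = 0.0942431
  L_II = e^(−11.4)·11.4^13/13! = 0.0987474
Multiply by the mixture weights:
  π_I·L_I = 0.65 × 0.0942431 = 0.061258
  π_II·L_II = 0.35 × 0.0987474 = 0.0345616
Evidence: 0.061258 + 0.0345616 = 0.0958196
So the posterior for Regime II is 0.0345616 / 0.0958196 ≈ 0.3607.

0.3607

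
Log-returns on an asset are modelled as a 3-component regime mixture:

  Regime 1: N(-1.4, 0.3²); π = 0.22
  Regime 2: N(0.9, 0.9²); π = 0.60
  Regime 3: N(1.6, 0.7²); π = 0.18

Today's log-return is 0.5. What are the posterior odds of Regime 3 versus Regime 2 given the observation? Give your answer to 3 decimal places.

Posterior odds = (w_i f_i(x)) / (w_j f_j(x)); the normalising sum cancels.
Component likelihoods at x = 0.5:
  f_1 = (1/(0.3·√(2π)))·exp(−(0.5−-1.4)²/(2·0.3²)) = 1.329808·exp(-20.05556) = 2.59282e-09
  f_2 = (1/(0.9·√(2π)))·exp(−(0.5−0.9)²/(2·0.9²)) = 0.443269·exp(-0.09877) = 0.401582
  f_3 = (1/(0.7·√(2π)))·exp(−(0.5−1.6)²/(2·0.7²)) = 0.569918·exp(-1.23469) = 0.165803
0.0298445 / 0.240949 ≈ 0.124

0.124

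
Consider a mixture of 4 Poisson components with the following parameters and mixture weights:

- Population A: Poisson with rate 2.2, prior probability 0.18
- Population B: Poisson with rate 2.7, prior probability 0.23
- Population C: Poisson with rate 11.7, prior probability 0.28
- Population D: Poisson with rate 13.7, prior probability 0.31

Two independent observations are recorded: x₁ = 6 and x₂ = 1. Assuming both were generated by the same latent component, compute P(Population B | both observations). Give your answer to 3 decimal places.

0.663

The responsibility of component k is π_k f_k(x) divided by Σ_j π_j f_j(x).
Since both observations come from the same component, the likelihood for component k is f_k(x₁)·f_k(x₂).
  p_A = [e^(−2.2)·2.2^6/6! = 0.0174484] × [0.243767] = 0.00425334
  p_B = [e^(−2.7)·2.7^6/6! = 0.0361622] × [0.181455] = 0.00656181
  p_C = [e^(−11.7)·11.7^6/6! = 0.0295486] × [9.70377e-05] = 2.86733e-06
  p_D = [e^(−13.7)·13.7^6/6! = 0.0103076] × [1.53775e-05] = 1.58505e-07
Multiply by the mixture weights:
  π_A·p_A = 0.18 × 0.00425334 = 0.000765602
  π_B·p_B = 0.23 × 0.00656181 = 0.00150922
  π_C·p_C = 0.28 × 2.86733e-06 = 8.02852e-07
  π_D·p_D = 0.31 × 1.58505e-07 = 4.91365e-08
Marginal: 0.000765602 + 0.00150922 + 8.02852e-07 + 4.91365e-08 = 0.00227567
So the posterior for Population B is 0.00150922 / 0.00227567 ≈ 0.663.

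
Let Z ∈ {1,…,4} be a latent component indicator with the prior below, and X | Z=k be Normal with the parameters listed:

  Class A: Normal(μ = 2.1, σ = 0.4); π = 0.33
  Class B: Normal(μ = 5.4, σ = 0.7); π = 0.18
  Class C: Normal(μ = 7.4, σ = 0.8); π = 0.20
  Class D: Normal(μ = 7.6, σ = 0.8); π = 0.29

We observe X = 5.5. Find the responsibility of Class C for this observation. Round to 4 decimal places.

0.0530

By Bayes' theorem, P(k | x) = P(Z=k) f_k(x) / Σ_j P(Z=j) f_j(x).
Evaluate each component's likelihood at the observed value:
  L_A = 2.04156e-16
  L_B = 0.564132
  L_C = 0.0297149
  L_D = 0.0159052
Weight by the priors:
  P(Z=A)·L_A = 0.33 × 2.04156e-16 = 6.73714e-17
  P(Z=B)·L_B = 0.18 × 0.564132 = 0.101544
  P(Z=C)·L_C = 0.20 × 0.0297149 = 0.00594298
  P(Z=D)·L_D = 0.29 × 0.0159052 = 0.00461252
Denominator: 6.73714e-17 + 0.101544 + 0.00594298 + 0.00461252 = 0.112099
P(Class C | the observation) ≈ 0.0530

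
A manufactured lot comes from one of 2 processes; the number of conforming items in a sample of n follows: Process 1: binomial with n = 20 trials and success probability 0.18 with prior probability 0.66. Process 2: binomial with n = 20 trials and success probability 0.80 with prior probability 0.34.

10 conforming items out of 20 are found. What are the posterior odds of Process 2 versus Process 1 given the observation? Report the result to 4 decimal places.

Posterior odds = (w_i f_i(x)) / (w_j f_j(x)); the normalising sum cancels.
Evaluate each component's likelihood at the observed value:
  p_1 = C(20,10)·0.18^10·0.82^10 = 184756·3.57047e-08·0.137448 = 0.000906697
  p_2 = C(20,10)·0.80^10·0.20^10 = 184756·0.107374·1.024e-07 = 0.00203141
Odds = (0.34/0.66) × (0.00203141/0.000906697) = 0.515152 × 2.24046 ≈ 1.1542

1.1542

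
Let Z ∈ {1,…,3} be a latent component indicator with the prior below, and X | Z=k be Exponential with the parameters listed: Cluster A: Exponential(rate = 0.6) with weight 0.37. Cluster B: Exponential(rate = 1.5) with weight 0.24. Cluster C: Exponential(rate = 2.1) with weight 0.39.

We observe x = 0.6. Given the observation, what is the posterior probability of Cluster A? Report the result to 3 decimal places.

By Bayes' theorem, P(k | x) = π_k f_k(x) / Σ_j π_j f_j(x).
Exponential densities:
  f_A = 0.6·e^(−0.6·0.6) = 0.6·e^(−0.3600) = 0.418606
  f_B = 1.5·e^(−1.5·0.6) = 1.5·e^(−0.9000) = 0.609854
  f_C = 2.1·e^(−2.1·0.6) = 2.1·e^(−1.2600) = 0.595673
Weight by the priors:
  π_A·f_A = 0.37 × 0.418606 = 0.154884
  π_B·f_B = 0.24 × 0.609854 = 0.146365
  π_C·f_C = 0.39 × 0.595673 = 0.232313
Sum: 0.154884 + 0.146365 + 0.232313 = 0.533562
P(Cluster A | the observation) = 0.154884 / 0.533562 ≈ 0.290

0.290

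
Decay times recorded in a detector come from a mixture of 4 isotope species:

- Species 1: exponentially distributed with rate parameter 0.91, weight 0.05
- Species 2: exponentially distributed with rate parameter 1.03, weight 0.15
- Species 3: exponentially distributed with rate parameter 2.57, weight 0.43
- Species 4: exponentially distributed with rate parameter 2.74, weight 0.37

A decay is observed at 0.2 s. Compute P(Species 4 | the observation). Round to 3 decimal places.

Apply Bayes' rule: the posterior for each component is proportional to its prior times its likelihood at x.
Exponential densities:
  L_1 = 0.91·e^(−0.91·0.2) = 0.91·e^(−0.1820) = 0.758577
  L_2 = 1.03·e^(−1.03·0.2) = 1.03·e^(−0.2060) = 0.838248
  L_3 = 2.57·e^(−2.57·0.2) = 2.57·e^(−0.5140) = 1.53711
  L_4 = 2.74·e^(−2.74·0.2) = 2.74·e^(−0.5480) = 1.58401
Unnormalised posteriors:
  π_1·L_1 = 0.05 × 0.758577 = 0.0379289
  π_2·L_2 = 0.15 × 0.838248 = 0.125737
  π_3·L_3 = 0.43 × 1.53711 = 0.660959
  π_4·L_4 = 0.37 × 1.58401 = 0.586083
Denominator: 0.0379289 + 0.125737 + 0.660959 + 0.586083 = 1.41071
So the posterior for Species 4 is 0.586083 / 1.41071 ≈ 0.415.

0.415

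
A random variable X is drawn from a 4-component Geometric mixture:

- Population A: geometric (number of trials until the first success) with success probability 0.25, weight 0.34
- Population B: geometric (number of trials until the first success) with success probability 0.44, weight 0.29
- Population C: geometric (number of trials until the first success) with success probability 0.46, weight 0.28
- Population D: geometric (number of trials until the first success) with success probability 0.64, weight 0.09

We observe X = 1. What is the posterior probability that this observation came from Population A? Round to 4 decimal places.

0.2130

The responsibility of component k is π_k f_k(x) divided by Σ_j π_j f_j(x).
Geometric probabilities:
  L_A = 0.25·(1−0.25)^0 = 0.25·1 = 0.25
  L_B = 0.44·(1−0.44)^0 = 0.44·1 = 0.44
  L_C = 0.46·(1−0.46)^0 = 0.46·1 = 0.46
  L_D = 0.64·(1−0.64)^0 = 0.64·1 = 0.64
Prior × likelihood for each component:
  π_A·L_A = 0.34 × 0.25 = 0.085
  π_B·L_B = 0.29 × 0.44 = 0.1276
  π_C·L_C = 0.28 × 0.46 = 0.1288
  π_D·L_D = 0.09 × 0.64 = 0.0576
Marginal: 0.085 + 0.1276 + 0.1288 + 0.0576 = 0.399
Responsibility of Population A: 0.085 / 0.399 ≈ 0.2130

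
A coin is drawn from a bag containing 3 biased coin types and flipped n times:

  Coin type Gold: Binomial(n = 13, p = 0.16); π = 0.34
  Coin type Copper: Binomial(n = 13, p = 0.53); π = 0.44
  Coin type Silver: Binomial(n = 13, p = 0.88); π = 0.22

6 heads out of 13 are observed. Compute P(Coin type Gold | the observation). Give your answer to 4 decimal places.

The responsibility of component k is π_k f_k(x) divided by Σ_j π_j f_j(x).
Evaluate each component's likelihood at the observed value:
  p_Gold = C(13,6)·0.16^6·0.84^7 = 1716·1.67772e-05·0.29509 = 0.00849556
  p_Copper = C(13,6)·0.53^6·0.47^7 = 1716·0.0221644·0.00506623 = 0.192689
  p_Silver = C(13,6)·0.88^6·0.12^7 = 1716·0.464404·3.58318e-07 = 0.00028555
Unnormalised posteriors:
  π_Gold·p_Gold = 0.34 × 0.00849556 = 0.00288849
  π_Copper·p_Copper = 0.44 × 0.192689 = 0.0847833
  π_Silver·p_Silver = 0.22 × 0.00028555 = 6.2821e-05
Normaliser: 0.00288849 + 0.0847833 + 6.2821e-05 = 0.0877346
P(Coin type Gold | data) ≈ 0.0329

0.0329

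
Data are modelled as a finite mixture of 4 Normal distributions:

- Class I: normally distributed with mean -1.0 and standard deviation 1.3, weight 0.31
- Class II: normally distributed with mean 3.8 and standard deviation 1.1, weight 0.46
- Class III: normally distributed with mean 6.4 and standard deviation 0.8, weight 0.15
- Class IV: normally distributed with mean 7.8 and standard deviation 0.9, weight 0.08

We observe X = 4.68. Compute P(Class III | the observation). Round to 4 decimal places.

Posterior ∝ prior × likelihood, so P(k | x) ∝ π_k f_k(x); normalise over all components.
Normal densities:
  f_I = 2.19577e-05
  f_II = 0.263356
  f_III = 0.0494376
  f_IV = 0.00108903
Multiply by the mixture weights:
  π_I·f_I = 0.31 × 2.19577e-05 = 6.80689e-06
  π_II·f_II = 0.46 × 0.263356 = 0.121144
  π_III·f_III = 0.15 × 0.0494376 = 0.00741563
  π_IV·f_IV = 0.08 × 0.00108903 = 8.71225e-05
Sum: 6.80689e-06 + 0.121144 + 0.00741563 + 8.71225e-05 = 0.128653
P(Class III | 4.68) ≈ 0.0576

0.0576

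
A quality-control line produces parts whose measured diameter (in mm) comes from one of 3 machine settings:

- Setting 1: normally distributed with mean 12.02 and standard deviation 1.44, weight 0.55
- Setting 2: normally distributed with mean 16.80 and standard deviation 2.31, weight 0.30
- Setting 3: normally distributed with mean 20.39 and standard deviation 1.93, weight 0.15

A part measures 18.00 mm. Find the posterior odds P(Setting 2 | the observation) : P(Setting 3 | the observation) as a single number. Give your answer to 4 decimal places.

Posterior odds = (π_i f_i(x)) / (π_j f_j(x)); the normalising sum cancels.
Normal densities:
  L_1 = (1/(1.44·√(2π)))·exp(−(18.00−12.02)²/(2·1.44²)) = 0.277043·exp(-8.62278) = 4.98564e-05
  L_2 = (1/(2.31·√(2π)))·exp(−(18.00−16.80)²/(2·2.31²)) = 0.172702·exp(-0.13493) = 0.150903
  L_3 = (1/(1.93·√(2π)))·exp(−(18.00−20.39)²/(2·1.93²)) = 0.206706·exp(-0.76675) = 0.0960195
Posterior odds = (π_2·L_2) / (π_3·L_3) = (0.30·0.150903) / (0.15·0.0960195) = 0.045271 / 0.0144029 ≈ 3.1432

3.1432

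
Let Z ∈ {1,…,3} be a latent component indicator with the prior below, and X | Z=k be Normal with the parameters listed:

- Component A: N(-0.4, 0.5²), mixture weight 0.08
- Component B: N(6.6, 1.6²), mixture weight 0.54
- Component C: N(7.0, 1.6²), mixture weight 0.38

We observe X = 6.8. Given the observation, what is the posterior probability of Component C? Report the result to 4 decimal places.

Apply Bayes' rule: the posterior for each component is proportional to its prior times its likelihood at x.
Component likelihoods at x = 6.8:
  f_A = 7.48666e-46
  f_B = 0.247399
  f_C = 0.247399
Multiply by the mixture weights:
  π_A·f_A = 0.08 × 7.48666e-46 = 5.98933e-47
  π_B·f_B = 0.54 × 0.247399 = 0.133595
  π_C·f_C = 0.38 × 0.247399 = 0.0940115
Normaliser: 5.98933e-47 + 0.133595 + 0.0940115 = 0.227607
Responsibility of Component C: 0.0940115 / 0.227607 ≈ 0.4130

0.4130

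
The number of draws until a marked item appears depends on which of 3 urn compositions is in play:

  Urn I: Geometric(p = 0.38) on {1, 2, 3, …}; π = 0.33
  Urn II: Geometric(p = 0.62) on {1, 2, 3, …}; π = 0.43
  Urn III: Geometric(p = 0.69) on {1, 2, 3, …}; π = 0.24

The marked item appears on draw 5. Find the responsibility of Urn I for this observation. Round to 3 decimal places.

Posterior ∝ prior × likelihood, so P(k | x) ∝ π_k f_k(x); normalise over all components.
Geometric probabilities:
  p_I = 0.38·(1−0.38)^4 = 0.38·0.147763 = 0.0561501
  p_II = 0.62·(1−0.62)^4 = 0.62·0.0208514 = 0.0129278
  p_III = 0.69·(1−0.69)^4 = 0.69·0.00923521 = 0.00637229
Unnormalised posteriors:
  π_I·p_I = 0.33 × 0.0561501 = 0.0185295
  π_II·p_II = 0.43 × 0.0129278 = 0.00555897
  π_III·p_III = 0.24 × 0.00637229 = 0.00152935
Normaliser: 0.0185295 + 0.00555897 + 0.00152935 = 0.0256178
P(Urn I | data) ≈ 0.723

0.723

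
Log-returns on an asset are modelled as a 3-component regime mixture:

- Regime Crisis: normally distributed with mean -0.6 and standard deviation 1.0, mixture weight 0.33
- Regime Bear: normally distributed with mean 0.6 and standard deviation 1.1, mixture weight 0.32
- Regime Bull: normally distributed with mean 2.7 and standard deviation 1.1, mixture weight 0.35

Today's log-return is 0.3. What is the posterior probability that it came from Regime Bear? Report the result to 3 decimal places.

By Bayes' theorem, P(k | x) = P(Z=k) f_k(x) / Σ_j P(Z=j) f_j(x).
Component likelihoods at x = 0.3:
  L_Crisis = (1/(1.0·√(2π)))·exp(−(0.3−-0.6)²/(2·1.0²)) = 0.398942·exp(-0.40500) = 0.266085
  L_Bear = (1/(1.1·√(2π)))·exp(−(0.3−0.6)²/(2·1.1²)) = 0.362675·exp(-0.03719) = 0.349435
  L_Bull = (1/(1.1·√(2π)))·exp(−(0.3−2.7)²/(2·1.1²)) = 0.362675·exp(-2.38017) = 0.0335602
Prior × likelihood for each component:
  P(Z=Crisis)·L_Crisis = 0.33 × 0.266085 = 0.0878081
  P(Z=Bear)·L_Bear = 0.32 × 0.349435 = 0.111819
  P(Z=Bull)·L_Bull = 0.35 × 0.0335602 = 0.0117461
Evidence: 0.0878081 + 0.111819 + 0.0117461 = 0.211373
P(Regime Bear | x) ≈ 0.529

0.529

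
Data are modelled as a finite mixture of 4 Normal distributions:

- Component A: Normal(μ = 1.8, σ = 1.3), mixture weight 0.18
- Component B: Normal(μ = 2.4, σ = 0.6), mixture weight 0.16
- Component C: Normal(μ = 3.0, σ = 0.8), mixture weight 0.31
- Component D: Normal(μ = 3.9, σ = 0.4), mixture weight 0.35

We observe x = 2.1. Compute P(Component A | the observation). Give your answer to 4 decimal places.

Apply Bayes' rule: the posterior for each component is proportional to its prior times its likelihood at x.
Evaluate each component's likelihood at the observed value:
  L_A = 0.298815
  L_B = 0.586776
  L_C = 0.264846
  L_D = 3.99594e-05
Multiply by the mixture weights:
  π_A·L_A = 0.18 × 0.298815 = 0.0537867
  π_B·L_B = 0.16 × 0.586776 = 0.0938841
  π_C·L_C = 0.31 × 0.264846 = 0.0821022
  π_D·L_D = 0.35 × 3.99594e-05 = 1.39858e-05
Sum: 0.0537867 + 0.0938841 + 0.0821022 + 1.39858e-05 = 0.229787
Responsibility of Component A: 0.0537867 / 0.229787 ≈ 0.2341

0.2341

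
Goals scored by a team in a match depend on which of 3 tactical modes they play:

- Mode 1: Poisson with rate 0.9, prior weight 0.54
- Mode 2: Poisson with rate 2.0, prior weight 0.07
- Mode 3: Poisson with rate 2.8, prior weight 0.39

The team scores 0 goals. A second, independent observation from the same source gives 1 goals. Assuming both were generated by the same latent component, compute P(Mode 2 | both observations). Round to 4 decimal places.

0.0295

Posterior ∝ prior × likelihood, so P(k | x) ∝ π_k f_k(x); normalise over all components.
Since both observations come from the same component, the likelihood for component k is f_k(x₁)·f_k(x₂).
  p_1 = [e^(−0.9)·0.9^0/0! = 0.40657] × [0.365913] = 0.148769
  p_2 = [e^(−2.0)·2.0^0/0! = 0.135335] × [0.270671] = 0.0366313
  p_3 = [e^(−2.8)·2.8^0/0! = 0.0608101] × [0.170268] = 0.010354
Prior × likelihood for each component:
  π_1·p_1 = 0.54 × 0.148769 = 0.0803353
  π_2·p_2 = 0.07 × 0.0366313 = 0.00256419
  π_3·p_3 = 0.39 × 0.010354 = 0.00403807
Evidence: 0.0803353 + 0.00256419 + 0.00403807 = 0.0869375
So the posterior for Mode 2 is 0.00256419 / 0.0869375 ≈ 0.0295.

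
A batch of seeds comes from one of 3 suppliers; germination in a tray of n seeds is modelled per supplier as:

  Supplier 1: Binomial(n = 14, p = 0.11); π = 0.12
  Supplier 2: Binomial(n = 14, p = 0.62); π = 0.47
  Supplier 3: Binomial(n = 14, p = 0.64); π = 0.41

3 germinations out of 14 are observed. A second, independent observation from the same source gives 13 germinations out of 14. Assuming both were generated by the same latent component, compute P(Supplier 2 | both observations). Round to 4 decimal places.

The responsibility of component k is P(Z=k) f_k(x) divided by Σ_j P(Z=j) f_j(x).
Since both observations come from the same component, the likelihood for component k is f_k(x₁)·f_k(x₂).
  f_1 = [0.134453] × [4.30153e-12] = 5.78352e-13
  f_2 = [0.00206965] × [0.0106415] = 2.20242e-05
  f_3 = [0.00125594] × [0.0152325] = 1.91311e-05
Unnormalised posteriors:
  P(Z=1)·f_1 = 0.12 × 5.78352e-13 = 6.94023e-14
  P(Z=2)·f_2 = 0.47 × 2.20242e-05 = 1.03514e-05
  P(Z=3)·f_3 = 0.41 × 1.91311e-05 = 7.84373e-06
Normaliser: 6.94023e-14 + 1.03514e-05 + 7.84373e-06 = 1.81951e-05
P(Supplier 2 | x₁, x₂) ≈ 0.5689

0.5689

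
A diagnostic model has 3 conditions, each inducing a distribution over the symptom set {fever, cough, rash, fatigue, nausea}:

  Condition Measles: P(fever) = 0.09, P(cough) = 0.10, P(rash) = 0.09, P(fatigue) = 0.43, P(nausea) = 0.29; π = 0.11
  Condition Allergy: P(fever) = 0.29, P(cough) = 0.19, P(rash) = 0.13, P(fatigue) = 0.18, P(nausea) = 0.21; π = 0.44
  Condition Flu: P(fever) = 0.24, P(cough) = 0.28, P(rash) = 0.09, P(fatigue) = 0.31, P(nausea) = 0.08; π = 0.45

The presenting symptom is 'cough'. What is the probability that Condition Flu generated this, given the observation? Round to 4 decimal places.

Posterior ∝ prior × likelihood, so P(k | x) ∝ P(Z=k) f_k(x); normalise over all components.
Component likelihoods at x = 'cough':
  p_Measles = 0.1
  p_Allergy = 0.19
  p_Flu = 0.28
Multiply by the mixture weights:
  P(Z=Measles)·p_Measles = 0.11 × 0.1 = 0.011
  P(Z=Allergy)·p_Allergy = 0.44 × 0.19 = 0.0836
  P(Z=Flu)·p_Flu = 0.45 × 0.28 = 0.126
Marginal: 0.011 + 0.0836 + 0.126 = 0.2206
P(Condition Flu | 'cough') = 0.126 / 0.2206 ≈ 0.5712

0.5712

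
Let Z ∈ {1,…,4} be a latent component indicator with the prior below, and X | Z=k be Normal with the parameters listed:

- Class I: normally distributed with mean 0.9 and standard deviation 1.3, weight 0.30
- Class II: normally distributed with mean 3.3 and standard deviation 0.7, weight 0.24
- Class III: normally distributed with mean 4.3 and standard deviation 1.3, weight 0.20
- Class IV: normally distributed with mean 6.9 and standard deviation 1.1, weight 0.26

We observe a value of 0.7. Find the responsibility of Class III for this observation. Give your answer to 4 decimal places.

0.0144

The responsibility of component k is w_k f_k(x) divided by Σ_j w_j f_j(x).
Component likelihoods at x = 0.7:
  L_I = (1/(1.3·√(2π)))·exp(−(0.7−0.9)²/(2·1.3²)) = 0.306879·exp(-0.01183) = 0.303268
  L_II = (1/(0.7·√(2π)))·exp(−(0.7−3.3)²/(2·0.7²)) = 0.569918·exp(-6.89796) = 0.000575528
  L_III = (1/(1.3·√(2π)))·exp(−(0.7−4.3)²/(2·1.3²)) = 0.306879·exp(-3.83432) = 0.0066335
  L_IV = (1/(1.1·√(2π)))·exp(−(0.7−6.9)²/(2·1.1²)) = 0.362675·exp(-15.88430) = 4.582e-08
Unnormalised posteriors:
  w_I·L_I = 0.30 × 0.303268 = 0.0909805
  w_II·L_II = 0.24 × 0.000575528 = 0.000138127
  w_III·L_III = 0.20 × 0.0066335 = 0.0013267
  w_IV·L_IV = 0.26 × 4.582e-08 = 1.19132e-08
Sum: 0.0909805 + 0.000138127 + 0.0013267 + 1.19132e-08 = 0.0924454
P(Class III | the observation) = 0.0013267 / 0.0924454 ≈ 0.0144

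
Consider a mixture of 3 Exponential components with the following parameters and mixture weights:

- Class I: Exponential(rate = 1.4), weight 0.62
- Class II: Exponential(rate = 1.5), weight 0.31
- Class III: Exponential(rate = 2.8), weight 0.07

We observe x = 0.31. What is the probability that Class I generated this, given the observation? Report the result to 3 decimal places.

0.600

The responsibility of component k is π_k f_k(x) divided by Σ_j π_j f_j(x).
Exponential densities:
  f_I = 0.907077
  f_II = 0.942203
  f_III = 1.17541
Unnormalised posteriors:
  π_I·f_I = 0.62 × 0.907077 = 0.562388
  π_II·f_II = 0.31 × 0.942203 = 0.292083
  π_III·f_III = 0.07 × 1.17541 = 0.0822789
Denominator: 0.562388 + 0.292083 + 0.0822789 = 0.93675
Responsibility of Class I: 0.562388 / 0.93675 ≈ 0.600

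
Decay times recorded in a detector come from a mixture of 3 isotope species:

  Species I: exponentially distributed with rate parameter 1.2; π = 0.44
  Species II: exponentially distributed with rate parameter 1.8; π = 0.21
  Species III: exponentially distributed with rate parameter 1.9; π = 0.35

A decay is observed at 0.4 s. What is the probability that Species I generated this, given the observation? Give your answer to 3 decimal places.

0.398

By Bayes' theorem, P(k | x) = P(Z=k) f_k(x) / Σ_j P(Z=j) f_j(x).
Exponential densities:
  f_I = 1.2·e^(−1.2·0.4) = 1.2·e^(−0.4800) = 0.74254
  f_II = 1.8·e^(−1.8·0.4) = 1.8·e^(−0.7200) = 0.876154
  f_III = 1.9·e^(−1.9·0.4) = 1.9·e^(−0.7600) = 0.888566
Weight by the priors:
  P(Z=I)·f_I = 0.44 × 0.74254 = 0.326718
  P(Z=II)·f_II = 0.21 × 0.876154 = 0.183992
  P(Z=III)·f_III = 0.35 × 0.888566 = 0.310998
Marginal: 0.326718 + 0.183992 + 0.310998 = 0.821708
P(Species I | 0.4 s) ≈ 0.398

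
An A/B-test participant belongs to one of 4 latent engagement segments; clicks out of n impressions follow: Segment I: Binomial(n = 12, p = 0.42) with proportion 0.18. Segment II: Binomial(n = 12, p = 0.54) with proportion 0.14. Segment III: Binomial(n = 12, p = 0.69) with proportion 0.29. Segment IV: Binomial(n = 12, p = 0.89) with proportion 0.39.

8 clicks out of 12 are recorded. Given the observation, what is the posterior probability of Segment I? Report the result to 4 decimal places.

0.0876

P(component k | x) = π_k·f_k(x) / marginal(x), where marginal(x) = Σ_j π_j·f_j(x).
Component likelihoods at x = 8 clicks out of 12:
  p_I = C(12,8)·0.42^8·0.58^4 = 495·0.000968265·0.113165 = 0.054239
  p_II = C(12,8)·0.54^8·0.46^4 = 495·0.0072302·0.0447746 = 0.160246
  p_III = C(12,8)·0.69^8·0.31^4 = 495·0.0513798·0.00923521 = 0.234879
  p_IV = C(12,8)·0.89^8·0.11^4 = 495·0.393659·0.00014641 = 0.0285296
Prior × likelihood for each component:
  π_I·p_I = 0.18 × 0.054239 = 0.00976302
  π_II·p_II = 0.14 × 0.160246 = 0.0224344
  π_III·p_III = 0.29 × 0.234879 = 0.068115
  π_IV·p_IV = 0.39 × 0.0285296 = 0.0111266
Sum: 0.00976302 + 0.0224344 + 0.068115 + 0.0111266 = 0.111439
So the posterior for Segment I is 0.00976302 / 0.111439 ≈ 0.0876.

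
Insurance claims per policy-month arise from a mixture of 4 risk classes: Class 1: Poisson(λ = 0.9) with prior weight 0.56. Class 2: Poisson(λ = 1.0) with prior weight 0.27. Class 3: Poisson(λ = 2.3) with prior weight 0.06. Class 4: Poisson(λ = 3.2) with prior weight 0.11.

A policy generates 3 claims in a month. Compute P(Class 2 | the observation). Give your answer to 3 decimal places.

Posterior ∝ prior × likelihood, so P(k | x) ∝ w_k f_k(x); normalise over all components.
Evaluate each component's likelihood at the observed value:
  f_1 = e^(−0.9)·0.9^3/3! = 0.0493982
  f_2 = e^(−1.0)·1.0^3/3! = 0.0613132
  f_3 = e^(−2.3)·2.3^3/3! = 0.203308
  f_4 = e^(−3.2)·3.2^3/3! = 0.222616
Multiply by the mixture weights:
  w_1·f_1 = 0.56 × 0.0493982 = 0.027663
  w_2·f_2 = 0.27 × 0.0613132 = 0.0165546
  w_3·f_3 = 0.06 × 0.203308 = 0.0121985
  w_4·f_4 = 0.11 × 0.222616 = 0.0244878
Marginal: 0.027663 + 0.0165546 + 0.0121985 + 0.0244878 = 0.0809038
P(Class 2 | the observation) = 0.0165546 / 0.0809038 ≈ 0.205

0.205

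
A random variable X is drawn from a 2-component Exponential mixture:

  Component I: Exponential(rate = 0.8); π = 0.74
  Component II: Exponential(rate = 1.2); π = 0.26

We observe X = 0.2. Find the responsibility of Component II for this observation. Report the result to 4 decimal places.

Posterior ∝ prior × likelihood, so P(k | x) ∝ π_k f_k(x); normalise over all components.
Component likelihoods at x = 0.2:
  f_I = 0.681715
  f_II = 0.943953
Prior × likelihood for each component:
  π_I·f_I = 0.74 × 0.681715 = 0.504469
  π_II·f_II = 0.26 × 0.943953 = 0.245428
Marginal: 0.504469 + 0.245428 = 0.749897
P(Component II | 0.2) ≈ 0.3273

0.3273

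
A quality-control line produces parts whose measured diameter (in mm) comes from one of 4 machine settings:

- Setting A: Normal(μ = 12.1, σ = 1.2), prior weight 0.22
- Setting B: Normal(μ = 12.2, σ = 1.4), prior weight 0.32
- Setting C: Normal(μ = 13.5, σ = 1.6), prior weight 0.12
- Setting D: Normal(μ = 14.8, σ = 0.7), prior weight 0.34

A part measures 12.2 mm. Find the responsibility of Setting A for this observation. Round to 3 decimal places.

0.392

The responsibility of component k is π_k f_k(x) divided by Σ_j π_j f_j(x).
Normal densities:
  p_A = (1/(1.2·√(2π)))·exp(−(12.2−12.1)²/(2·1.2²)) = 0.332452·exp(-0.00347) = 0.3313
  p_B = (1/(1.4·√(2π)))·exp(−(12.2−12.2)²/(2·1.4²)) = 0.284959·exp(-0.00000) = 0.284959
  p_C = (1/(1.6·√(2π)))·exp(−(12.2−13.5)²/(2·1.6²)) = 0.249339·exp(-0.33008) = 0.179242
  p_D = (1/(0.7·√(2π)))·exp(−(12.2−14.8)²/(2·0.7²)) = 0.569918·exp(-6.89796) = 0.000575528
Prior × likelihood for each component:
  π_A·p_A = 0.22 × 0.3313 = 0.0728859
  π_B·p_B = 0.32 × 0.284959 = 0.0911868
  π_C·p_C = 0.12 × 0.179242 = 0.021509
  π_D·p_D = 0.34 × 0.000575528 = 0.00019568
Normaliser: 0.0728859 + 0.0911868 + 0.021509 + 0.00019568 = 0.185777
Responsibility of Setting A: 0.0728859 / 0.185777 ≈ 0.392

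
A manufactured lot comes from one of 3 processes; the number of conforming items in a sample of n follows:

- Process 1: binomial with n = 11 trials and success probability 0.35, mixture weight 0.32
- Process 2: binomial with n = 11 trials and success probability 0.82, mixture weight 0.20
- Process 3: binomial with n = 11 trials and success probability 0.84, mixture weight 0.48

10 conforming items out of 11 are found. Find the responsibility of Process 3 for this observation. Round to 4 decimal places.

0.7306

Posterior ∝ prior × likelihood, so P(k | x) ∝ π_k f_k(x); normalise over all components.
Evaluate each component's likelihood at the observed value:
  L_1 = C(11,10)·0.35^10·0.65^1 = 11·2.75855e-05·0.65 = 0.000197236
  L_2 = C(11,10)·0.82^10·0.18^1 = 11·0.137448·0.18 = 0.272147
  L_3 = C(11,10)·0.84^10·0.16^1 = 11·0.174901·0.16 = 0.307826
Prior × likelihood for each component:
  π_1·L_1 = 0.32 × 0.000197236 = 6.31156e-05
  π_2·L_2 = 0.20 × 0.272147 = 0.0544294
  π_3·L_3 = 0.48 × 0.307826 = 0.147757
Evidence: 6.31156e-05 + 0.0544294 + 0.147757 = 0.202249
So the posterior for Process 3 is 0.147757 / 0.202249 ≈ 0.7306.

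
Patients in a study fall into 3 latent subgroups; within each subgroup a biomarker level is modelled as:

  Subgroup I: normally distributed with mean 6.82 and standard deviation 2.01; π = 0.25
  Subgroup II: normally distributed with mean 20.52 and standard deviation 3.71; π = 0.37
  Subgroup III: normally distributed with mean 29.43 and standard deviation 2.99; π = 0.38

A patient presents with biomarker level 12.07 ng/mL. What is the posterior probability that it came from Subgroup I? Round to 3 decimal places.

Apply Bayes' rule: the posterior for each component is proportional to its prior times its likelihood at x.
Component likelihoods at x = 12.07 ng/mL:
  p_I = 0.00655066
  p_II = 0.00803647
  p_III = 6.38607e-09
Unnormalised posteriors:
  π_I·p_I = 0.25 × 0.00655066 = 0.00163767
  π_II·p_II = 0.37 × 0.00803647 = 0.00297349
  π_III·p_III = 0.38 × 6.38607e-09 = 2.42671e-09
Sum: 0.00163767 + 0.00297349 + 2.42671e-09 = 0.00461116
Responsibility of Subgroup I: 0.00163767 / 0.00461116 ≈ 0.355

0.355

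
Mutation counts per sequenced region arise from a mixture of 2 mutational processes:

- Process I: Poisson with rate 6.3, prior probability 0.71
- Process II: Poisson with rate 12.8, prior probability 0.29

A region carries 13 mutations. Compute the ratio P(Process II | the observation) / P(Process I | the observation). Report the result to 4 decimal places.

6.1735

The posterior odds equal the prior odds times the likelihood ratio: (P(Z=i)/P(Z=j))·(f_i(x)/f_j(x)).
Evaluate each component's likelihood at the observed value:
  L_I = e^(−6.3)·6.3^13/13! = 0.00726259
  L_II = e^(−12.8)·12.8^13/13! = 0.109769
Odds = (0.29/0.71) × (0.109769/0.00726259) = 0.408451 × 15.1143 ≈ 6.1735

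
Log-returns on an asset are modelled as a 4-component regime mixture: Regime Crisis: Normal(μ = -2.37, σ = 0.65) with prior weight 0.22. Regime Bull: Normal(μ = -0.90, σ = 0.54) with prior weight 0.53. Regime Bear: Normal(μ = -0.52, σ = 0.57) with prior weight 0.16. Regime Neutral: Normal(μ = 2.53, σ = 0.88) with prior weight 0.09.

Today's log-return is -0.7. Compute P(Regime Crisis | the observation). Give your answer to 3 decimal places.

0.010

P(component k | x) = w_k·f_k(x) / marginal(x), where marginal(x) = Σ_j w_j·f_j(x).
Normal densities:
  f_Crisis = 0.0226266
  f_Bull = 0.68981
  f_Bear = 0.665856
  f_Neutral = 0.000538231
Prior × likelihood for each component:
  w_Crisis·f_Crisis = 0.22 × 0.0226266 = 0.00497785
  w_Bull·f_Bull = 0.53 × 0.68981 = 0.365599
  w_Bear·f_Bear = 0.16 × 0.665856 = 0.106537
  w_Neutral·f_Neutral = 0.09 × 0.000538231 = 4.84408e-05
Sum: 0.00497785 + 0.365599 + 0.106537 + 4.84408e-05 = 0.477162
Responsibility of Regime Crisis: 0.00497785 / 0.477162 ≈ 0.010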